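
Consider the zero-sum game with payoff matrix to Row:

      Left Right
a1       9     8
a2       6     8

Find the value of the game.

Row minima: a1 → 8, a2 → 6; maximin = 8.
Column maxima: Left → 9, Right → 8; minimax = 8.
Since maximin = minimax = 8, there is a saddle point and the value is 8.

8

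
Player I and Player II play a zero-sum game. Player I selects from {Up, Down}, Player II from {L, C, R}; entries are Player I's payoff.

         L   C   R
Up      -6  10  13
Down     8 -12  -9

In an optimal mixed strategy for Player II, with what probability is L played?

Row minima: Up → -6, Down → -12; maximin = -6.
Column maxima: L → 8, C → 10, R → 13; minimax = 8.
-6 ≠ 8, so there is no saddle point; optimal play is mixed.
R is strictly dominated by C (it gives Player I strictly more in every row), so Player II never plays it.
On the remaining 2×2 (Up, Down vs L, C):
Let Player I play Up with probability p. Expected payoff against L: (-6)p + 8(1−p) = −14p + 8; against C: 10p + (-12)(1−p) = 22p − 12.
Setting these equal: −14p + 8 = 22p − 12 ⇒ −36p = -20 ⇒ p = 5/9, and the value is (-14)·(5/9) + 8 = 2/9.
For Player II: with q = P(L), equating Up's and Down's payoffs gives −16q + 10 = 20q − 12 ⇒ q = 11/18.

11/18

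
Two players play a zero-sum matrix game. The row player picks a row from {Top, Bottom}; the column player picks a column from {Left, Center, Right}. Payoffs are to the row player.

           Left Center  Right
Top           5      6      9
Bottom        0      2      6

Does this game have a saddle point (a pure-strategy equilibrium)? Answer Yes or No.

Row minima: Top → 5, Bottom → 0; maximin = 5.
Column maxima: Left → 5, Center → 6, Right → 9; minimax = 5.
maximin = minimax = 5, so a saddle point exists.

Yes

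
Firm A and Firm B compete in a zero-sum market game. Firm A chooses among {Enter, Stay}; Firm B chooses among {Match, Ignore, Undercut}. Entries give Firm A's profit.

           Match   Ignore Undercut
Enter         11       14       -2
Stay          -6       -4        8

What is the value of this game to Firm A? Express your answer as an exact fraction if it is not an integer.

Row minima: Enter → -2, Stay → -6; maximin = -2.
Column maxima: Match → 11, Ignore → 14, Undercut → 8; minimax = 8.
-2 ≠ 8, so there is no saddle point; optimal play is mixed.
Ignore is strictly dominated by Match (it gives Firm A strictly more in every row), so Firm B never plays it.
On the remaining 2×2 (Enter, Stay vs Match, Undercut):
Let Firm A play Enter with probability p. Expected payoff against Match: 11p + (-6)(1−p) = 17p − 6; against Undercut: (-2)p + 8(1−p) = −10p + 8.
Setting these equal: 17p − 6 = −10p + 8 ⇒ 27p = 14 ⇒ p = 14/27, and the value is (17)·(14/27) − 6 = 76/27.
For Firm B: with q = P(Match), equating Enter's and Stay's payoffs gives 13q − 2 = −14q + 8 ⇒ q = 10/27.

76/27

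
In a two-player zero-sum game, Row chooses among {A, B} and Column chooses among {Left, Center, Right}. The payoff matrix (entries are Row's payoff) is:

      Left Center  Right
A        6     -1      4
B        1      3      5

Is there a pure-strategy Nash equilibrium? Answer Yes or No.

Row minima: A → -1, B → 1; maximin = 1.
Column maxima: Left → 6, Center → 3, Right → 5; minimax = 3.
1 ≠ 3, so no pure-strategy equilibrium exists.

No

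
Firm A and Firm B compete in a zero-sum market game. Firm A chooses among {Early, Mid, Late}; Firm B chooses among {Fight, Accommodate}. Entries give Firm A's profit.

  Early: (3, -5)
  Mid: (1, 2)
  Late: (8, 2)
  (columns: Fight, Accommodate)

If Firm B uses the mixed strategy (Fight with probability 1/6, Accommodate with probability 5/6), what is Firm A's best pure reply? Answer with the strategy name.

Late

Expected payoff of Early: (1/6)·3 + (5/6)·(-5) = -11/3.
Expected payoff of Mid: (1/6)·1 + (5/6)·2 = 11/6.
Expected payoff of Late: (1/6)·8 + (5/6)·2 = 3.
The largest is 3, so Firm A's best response is Late.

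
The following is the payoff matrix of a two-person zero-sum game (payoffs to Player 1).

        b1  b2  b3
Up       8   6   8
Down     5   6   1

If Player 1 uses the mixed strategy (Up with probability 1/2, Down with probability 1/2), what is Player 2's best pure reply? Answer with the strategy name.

If Player 2 plays b1, Player 1's expected payoff is (1/2)·8 + (1/2)·5 = 13/2.
If Player 2 plays b2, Player 1's expected payoff is (1/2)·6 + (1/2)·6 = 6.
If Player 2 plays b3, Player 1's expected payoff is (1/2)·8 + (1/2)·1 = 9/2.
Player 2 minimizes Player 1's payoff; the smallest is 9/2, so the best response is b3.

b3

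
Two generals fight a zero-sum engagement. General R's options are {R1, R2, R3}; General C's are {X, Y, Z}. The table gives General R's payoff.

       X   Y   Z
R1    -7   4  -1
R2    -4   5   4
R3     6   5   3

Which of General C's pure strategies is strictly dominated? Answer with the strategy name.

Z holds General R's payoff strictly below Y in every row: -1 < 4, 4 < 5, 3 < 5.
So Y is strictly dominated for General C.

Y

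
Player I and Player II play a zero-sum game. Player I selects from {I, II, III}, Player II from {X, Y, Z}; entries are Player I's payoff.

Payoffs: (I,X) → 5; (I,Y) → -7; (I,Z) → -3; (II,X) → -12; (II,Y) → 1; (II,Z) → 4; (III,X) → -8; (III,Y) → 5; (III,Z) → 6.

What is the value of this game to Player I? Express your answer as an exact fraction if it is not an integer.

Row minima: I → -7, II → -12, III → -8; maximin = -7.
Column maxima: X → 5, Y → 5, Z → 6; minimax = 5.
-7 ≠ 5, so there is no saddle point; optimal play is mixed.
II is strictly dominated by III, so Player I never plays it.
Z is strictly dominated by Y (it gives Player I strictly more in every row), so Player II never plays it.
On the remaining 2×2 (I, III vs X, Y):
Let Player I play I with probability p. Expected payoff against X: 5p + (-8)(1−p) = 13p − 8; against Y: (-7)p + 5(1−p) = −12p + 5.
Setting these equal: 13p − 8 = −12p + 5 ⇒ 25p = 13 ⇒ p = 13/25, and the value is (13)·(13/25) − 8 = -31/25.
For Player II: with q = P(X), equating I's and III's payoffs gives 12q − 7 = −13q + 5 ⇒ q = 12/25.

-31/25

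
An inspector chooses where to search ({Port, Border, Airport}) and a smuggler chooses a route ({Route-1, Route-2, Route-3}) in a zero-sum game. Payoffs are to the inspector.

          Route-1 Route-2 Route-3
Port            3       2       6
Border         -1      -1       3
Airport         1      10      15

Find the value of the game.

Row minima: Port → 2, Border → -1, Airport → 1; maximin = 2.
Column maxima: Route-1 → 3, Route-2 → 10, Route-3 → 15; minimax = 3.
2 ≠ 3, so there is no saddle point; optimal play is mixed.
Border is strictly dominated by Port, so the inspector never plays it.
Route-3 is strictly dominated by Route-1 (it gives the inspector strictly more in every row), so the smuggler never plays it.
On the remaining 2×2 (Port, Airport vs Route-1, Route-2):
Let the inspector play Port with probability p. Expected payoff against Route-1: 3p + 1(1−p) = 2p + 1; against Route-2: 2p + 10(1−p) = −8p + 10.
Setting these equal: 2p + 1 = −8p + 10 ⇒ 10p = 9 ⇒ p = 9/10, and the value is (2)·(9/10) + 1 = 14/5.
For the smuggler: with q = P(Route-1), equating Port's and Airport's payoffs gives q + 2 = −9q + 10 ⇒ q = 4/5.

14/5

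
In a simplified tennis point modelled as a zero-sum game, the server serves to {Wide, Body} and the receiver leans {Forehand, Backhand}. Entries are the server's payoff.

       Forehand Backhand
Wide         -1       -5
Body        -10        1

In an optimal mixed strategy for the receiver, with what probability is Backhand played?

Row minima: Wide → -5, Body → -10; maximin = -5.
Column maxima: Forehand → -1, Backhand → 1; minimax = -1.
-5 ≠ -1, so there is no saddle point; optimal play is mixed.
Let the server play Wide with probability p. Expected payoff against Forehand: (-1)p + (-10)(1−p) = 9p − 10; against Backhand: (-5)p + 1(1−p) = −6p + 1.
Setting these equal: 9p − 10 = −6p + 1 ⇒ 15p = 11 ⇒ p = 11/15, and the value is (9)·(11/15) − 10 = -17/5.
For the receiver: with q = P(Forehand), equating Wide's and Body's payoffs gives 4q − 5 = −11q + 1 ⇒ q = 2/5.

3/5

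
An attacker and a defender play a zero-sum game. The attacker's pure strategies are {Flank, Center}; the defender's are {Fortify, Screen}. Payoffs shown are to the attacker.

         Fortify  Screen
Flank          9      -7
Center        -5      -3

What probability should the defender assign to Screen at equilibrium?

7/9

Row minima: Flank → -7, Center → -5; maximin = -5.
Column maxima: Fortify → 9, Screen → -3; minimax = -3.
-5 ≠ -3, so there is no saddle point; optimal play is mixed.
Let the attacker play Flank with probability p. Expected payoff against Fortify: 9p + (-5)(1−p) = 14p − 5; against Screen: (-7)p + (-3)(1−p) = −4p − 3.
Setting these equal: 14p − 5 = −4p − 3 ⇒ 18p = 2 ⇒ p = 1/9, and the value is (14)·(1/9) − 5 = -31/9.
For the defender: with q = P(Fortify), equating Flank's and Center's payoffs gives 16q − 7 = −2q − 3 ⇒ q = 2/9.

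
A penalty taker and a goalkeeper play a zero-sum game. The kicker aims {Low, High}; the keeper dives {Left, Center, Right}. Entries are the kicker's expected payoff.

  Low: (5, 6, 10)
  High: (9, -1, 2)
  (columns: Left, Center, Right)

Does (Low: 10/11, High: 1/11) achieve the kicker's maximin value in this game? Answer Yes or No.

Yes

Against Left this mix gives (10/11)·5 + (1/11)·9 = 59/11.
Against Center this mix gives (10/11)·6 + (1/11)·(-1) = 59/11.
Against Right this mix gives (10/11)·10 + (1/11)·2 = 102/11.
All of the keeper's active replies (Left, Center) yield 59/11, and no column does worse for the kicker. The mix makes the keeper indifferent and guarantees 59/11, so it is optimal.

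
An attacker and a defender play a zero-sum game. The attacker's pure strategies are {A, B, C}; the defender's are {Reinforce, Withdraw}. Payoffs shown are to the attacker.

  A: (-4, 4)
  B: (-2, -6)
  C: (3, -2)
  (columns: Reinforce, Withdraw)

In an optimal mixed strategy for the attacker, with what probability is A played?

5/13

Row minima: A → -4, B → -6, C → -2; maximin = -2.
Column maxima: Reinforce → 3, Withdraw → 4; minimax = 3.
-2 ≠ 3, so there is no saddle point; optimal play is mixed.
B is strictly dominated by C, so the attacker never plays it.
On the remaining 2×2 (A, C vs Reinforce, Withdraw):
Let the attacker play A with probability p. Expected payoff against Reinforce: (-4)p + 3(1−p) = −7p + 3; against Withdraw: 4p + (-2)(1−p) = 6p − 2.
Setting these equal: −7p + 3 = 6p − 2 ⇒ −13p = -5 ⇒ p = 5/13, and the value is (-7)·(5/13) + 3 = 4/13.
For the defender: with q = P(Reinforce), equating A's and C's payoffs gives −8q + 4 = 5q − 2 ⇒ q = 6/13.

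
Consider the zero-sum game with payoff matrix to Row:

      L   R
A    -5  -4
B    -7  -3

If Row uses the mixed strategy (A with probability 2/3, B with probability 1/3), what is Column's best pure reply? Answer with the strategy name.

L

If Column plays L, Row's expected payoff is (2/3)·(-5) + (1/3)·(-7) = -17/3.
If Column plays R, Row's expected payoff is (2/3)·(-4) + (1/3)·(-3) = -11/3.
Column minimizes Row's payoff; the smallest is -17/3, so the best response is L.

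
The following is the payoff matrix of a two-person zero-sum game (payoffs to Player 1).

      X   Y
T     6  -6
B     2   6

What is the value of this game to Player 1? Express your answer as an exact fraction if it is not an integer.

Row minima: T → -6, B → 2; maximin = 2.
Column maxima: X → 6, Y → 6; minimax = 6.
2 ≠ 6, so there is no saddle point; optimal play is mixed.
Let Player 1 play T with probability p. Expected payoff against X: 6p + 2(1−p) = 4p + 2; against Y: (-6)p + 6(1−p) = −12p + 6.
Setting these equal: 4p + 2 = −12p + 6 ⇒ 16p = 4 ⇒ p = 1/4, and the value is (4)·(1/4) + 2 = 3.
For Player 2: with q = P(X), equating T's and B's payoffs gives 12q − 6 = −4q + 6 ⇒ q = 3/4.

3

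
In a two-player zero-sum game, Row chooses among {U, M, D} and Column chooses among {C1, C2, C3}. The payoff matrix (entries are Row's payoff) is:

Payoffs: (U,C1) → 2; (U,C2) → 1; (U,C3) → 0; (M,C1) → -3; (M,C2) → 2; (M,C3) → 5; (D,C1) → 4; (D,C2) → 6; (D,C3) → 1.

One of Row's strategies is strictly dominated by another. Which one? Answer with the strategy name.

D gives a strictly higher payoff than U against every column: 4 > 2, 6 > 1, 1 > 0.
So U is strictly dominated and Row never plays it.

U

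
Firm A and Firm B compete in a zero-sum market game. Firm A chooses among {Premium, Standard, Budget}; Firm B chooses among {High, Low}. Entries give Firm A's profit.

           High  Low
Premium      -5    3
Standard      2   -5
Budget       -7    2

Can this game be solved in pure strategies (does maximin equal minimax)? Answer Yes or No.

Row minima: Premium → -5, Standard → -5, Budget → -7; maximin = -5.
Column maxima: High → 2, Low → 3; minimax = 2.
-5 ≠ 2, so no pure-strategy equilibrium exists.

No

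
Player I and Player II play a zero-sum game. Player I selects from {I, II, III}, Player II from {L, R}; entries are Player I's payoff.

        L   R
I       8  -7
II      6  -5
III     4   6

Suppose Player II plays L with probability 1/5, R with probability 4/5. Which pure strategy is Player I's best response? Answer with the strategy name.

Expected payoff of I: (1/5)·8 + (4/5)·(-7) = -4.
Expected payoff of II: (1/5)·6 + (4/5)·(-5) = -14/5.
Expected payoff of III: (1/5)·4 + (4/5)·6 = 28/5.
The largest is 28/5, so Player I's best response is III.

III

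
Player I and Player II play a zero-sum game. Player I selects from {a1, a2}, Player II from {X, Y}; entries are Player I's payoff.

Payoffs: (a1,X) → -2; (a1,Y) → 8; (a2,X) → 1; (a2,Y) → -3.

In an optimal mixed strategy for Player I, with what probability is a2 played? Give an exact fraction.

Row minima: a1 → -2, a2 → -3; maximin = -2.
Column maxima: X → 1, Y → 8; minimax = 1.
-2 ≠ 1, so there is no saddle point; optimal play is mixed.
Let Player I play a1 with probability p. Expected payoff against X: (-2)p + 1(1−p) = −3p + 1; against Y: 8p + (-3)(1−p) = 11p − 3.
Setting these equal: −3p + 1 = 11p − 3 ⇒ −14p = -4 ⇒ p = 2/7, and the value is (-3)·(2/7) + 1 = 1/7.
For Player II: with q = P(X), equating a1's and a2's payoffs gives −10q + 8 = 4q − 3 ⇒ q = 11/14.

5/7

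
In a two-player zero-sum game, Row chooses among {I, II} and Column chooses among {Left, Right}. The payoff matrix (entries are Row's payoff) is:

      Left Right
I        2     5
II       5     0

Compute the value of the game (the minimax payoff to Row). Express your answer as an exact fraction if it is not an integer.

25/8

Row minima: I → 2, II → 0; maximin = 2.
Column maxima: Left → 5, Right → 5; minimax = 5.
2 ≠ 5, so there is no saddle point; optimal play is mixed.
Let Row play I with probability p. Expected payoff against Left: 2p + 5(1−p) = −3p + 5; against Right: 5p + 0(1−p) = 5p.
Setting these equal: −3p + 5 = 5p ⇒ −8p = -5 ⇒ p = 5/8, and the value is (-3)·(5/8) + 5 = 25/8.
For Column: with q = P(Left), equating I's and II's payoffs gives −3q + 5 = 5q ⇒ q = 5/8.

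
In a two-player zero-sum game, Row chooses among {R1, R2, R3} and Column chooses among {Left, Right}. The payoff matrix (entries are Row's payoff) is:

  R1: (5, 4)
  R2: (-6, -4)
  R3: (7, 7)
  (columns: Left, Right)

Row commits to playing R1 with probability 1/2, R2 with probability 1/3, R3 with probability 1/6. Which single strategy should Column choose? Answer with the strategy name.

Left

If Column plays Left, Row's expected payoff is (1/2)·5 + (1/3)·(-6) + (1/6)·7 = 5/3.
If Column plays Right, Row's expected payoff is (1/2)·4 + (1/3)·(-4) + (1/6)·7 = 11/6.
Column minimizes Row's payoff; the smallest is 5/3, so the best response is Left.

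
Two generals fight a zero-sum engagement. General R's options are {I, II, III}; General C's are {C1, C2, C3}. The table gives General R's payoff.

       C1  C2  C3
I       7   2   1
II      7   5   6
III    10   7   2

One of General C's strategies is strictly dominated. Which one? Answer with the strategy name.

C1

C2 holds General R's payoff strictly below C1 in every row: 2 < 7, 5 < 7, 7 < 10.
So C1 is strictly dominated for General C.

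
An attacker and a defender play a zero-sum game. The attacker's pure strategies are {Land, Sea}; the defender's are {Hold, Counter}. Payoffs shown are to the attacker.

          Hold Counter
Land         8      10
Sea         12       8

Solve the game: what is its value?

Row minima: Land → 8, Sea → 8; maximin = 8.
Column maxima: Hold → 12, Counter → 10; minimax = 10.
8 ≠ 10, so there is no saddle point; optimal play is mixed.
Let the attacker play Land with probability p. Expected payoff against Hold: 8p + 12(1−p) = −4p + 12; against Counter: 10p + 8(1−p) = 2p + 8.
Setting these equal: −4p + 12 = 2p + 8 ⇒ −6p = -4 ⇒ p = 2/3, and the value is (-4)·(2/3) + 12 = 28/3.
For the defender: with q = P(Hold), equating Land's and Sea's payoffs gives −2q + 10 = 4q + 8 ⇒ q = 1/3.

28/3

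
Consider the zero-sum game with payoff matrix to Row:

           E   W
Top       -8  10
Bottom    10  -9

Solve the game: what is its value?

Row minima: Top → -8, Bottom → -9; maximin = -8.
Column maxima: E → 10, W → 10; minimax = 10.
-8 ≠ 10, so there is no saddle point; optimal play is mixed.
Let Row play Top with probability p. Expected payoff against E: (-8)p + 10(1−p) = −18p + 10; against W: 10p + (-9)(1−p) = 19p − 9.
Setting these equal: −18p + 10 = 19p − 9 ⇒ −37p = -19 ⇒ p = 19/37, and the value is (-18)·(19/37) + 10 = 28/37.
For Column: with q = P(E), equating Top's and Bottom's payoffs gives −18q + 10 = 19q − 9 ⇒ q = 19/37.

28/37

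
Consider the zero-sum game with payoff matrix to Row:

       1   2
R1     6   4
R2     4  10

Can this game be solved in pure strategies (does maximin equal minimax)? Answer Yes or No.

No

Row minima: R1 → 4, R2 → 4; maximin = 4.
Column maxima: 1 → 6, 2 → 10; minimax = 6.
4 ≠ 6, so no pure-strategy equilibrium exists.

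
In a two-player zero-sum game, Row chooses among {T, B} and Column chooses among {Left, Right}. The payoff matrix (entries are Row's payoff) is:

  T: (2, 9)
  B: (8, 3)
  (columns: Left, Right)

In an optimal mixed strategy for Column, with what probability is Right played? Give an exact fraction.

1/2

Row minima: T → 2, B → 3; maximin = 3.
Column maxima: Left → 8, Right → 9; minimax = 8.
3 ≠ 8, so there is no saddle point; optimal play is mixed.
Let Row play T with probability p. Expected payoff against Left: 2p + 8(1−p) = −6p + 8; against Right: 9p + 3(1−p) = 6p + 3.
Setting these equal: −6p + 8 = 6p + 3 ⇒ −12p = -5 ⇒ p = 5/12, and the value is (-6)·(5/12) + 8 = 11/2.
For Column: with q = P(Left), equating T's and B's payoffs gives −7q + 9 = 5q + 3 ⇒ q = 1/2.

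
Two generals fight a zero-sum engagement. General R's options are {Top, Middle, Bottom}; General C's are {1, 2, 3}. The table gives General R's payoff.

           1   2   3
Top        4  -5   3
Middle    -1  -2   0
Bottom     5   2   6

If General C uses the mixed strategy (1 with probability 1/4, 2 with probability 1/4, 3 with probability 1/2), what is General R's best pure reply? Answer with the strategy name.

Bottom

Expected payoff of Top: (1/4)·4 + (1/4)·(-5) + (1/2)·3 = 5/4.
Expected payoff of Middle: (1/4)·(-1) + (1/4)·(-2) + (1/2)·0 = -3/4.
Expected payoff of Bottom: (1/4)·5 + (1/4)·2 + (1/2)·6 = 19/4.
The largest is 19/4, so General R's best response is Bottom.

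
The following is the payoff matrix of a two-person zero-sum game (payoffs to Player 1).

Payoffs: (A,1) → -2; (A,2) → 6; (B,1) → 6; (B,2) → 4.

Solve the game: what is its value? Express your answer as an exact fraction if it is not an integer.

Row minima: A → -2, B → 4; maximin = 4.
Column maxima: 1 → 6, 2 → 6; minimax = 6.
4 ≠ 6, so there is no saddle point; optimal play is mixed.
Let Player 1 play A with probability p. Expected payoff against 1: (-2)p + 6(1−p) = −8p + 6; against 2: 6p + 4(1−p) = 2p + 4.
Setting these equal: −8p + 6 = 2p + 4 ⇒ −10p = -2 ⇒ p = 1/5, and the value is (-8)·(1/5) + 6 = 22/5.
For Player 2: with q = P(1), equating A's and B's payoffs gives −8q + 6 = 2q + 4 ⇒ q = 1/5.

22/5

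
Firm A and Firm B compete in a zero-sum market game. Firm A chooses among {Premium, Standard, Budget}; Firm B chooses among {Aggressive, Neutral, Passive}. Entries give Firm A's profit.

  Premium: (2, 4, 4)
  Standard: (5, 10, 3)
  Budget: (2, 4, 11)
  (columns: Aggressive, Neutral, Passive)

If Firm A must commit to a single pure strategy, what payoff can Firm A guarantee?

Row minima: Premium → 2, Standard → 3, Budget → 2.
The best of these is 3.

3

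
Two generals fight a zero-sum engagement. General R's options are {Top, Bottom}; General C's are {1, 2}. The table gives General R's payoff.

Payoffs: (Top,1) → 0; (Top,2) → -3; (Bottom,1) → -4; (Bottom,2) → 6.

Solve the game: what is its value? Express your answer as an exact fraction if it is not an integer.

Row minima: Top → -3, Bottom → -4; maximin = -3.
Column maxima: 1 → 0, 2 → 6; minimax = 0.
-3 ≠ 0, so there is no saddle point; optimal play is mixed.
Let General R play Top with probability p. Expected payoff against 1: 0p + (-4)(1−p) = 4p − 4; against 2: (-3)p + 6(1−p) = −9p + 6.
Setting these equal: 4p − 4 = −9p + 6 ⇒ 13p = 10 ⇒ p = 10/13, and the value is (4)·(10/13) − 4 = -12/13.
For General C: with q = P(1), equating Top's and Bottom's payoffs gives 3q − 3 = −10q + 6 ⇒ q = 9/13.

-12/13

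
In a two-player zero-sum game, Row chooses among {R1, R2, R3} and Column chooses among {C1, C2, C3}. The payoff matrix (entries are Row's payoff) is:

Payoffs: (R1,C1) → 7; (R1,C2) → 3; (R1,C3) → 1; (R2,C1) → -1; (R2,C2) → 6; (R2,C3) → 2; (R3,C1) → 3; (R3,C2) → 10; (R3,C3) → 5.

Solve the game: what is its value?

4

Row minima: R1 → 1, R2 → -1, R3 → 3; maximin = 3.
Column maxima: C1 → 7, C2 → 10, C3 → 5; minimax = 5.
3 ≠ 5, so there is no saddle point; optimal play is mixed.
R2 is strictly dominated by R3, so Row never plays it.
C2 is strictly dominated by C3 (it gives Row strictly more in every row), so Column never plays it.
On the remaining 2×2 (R1, R3 vs C1, C3):
Let Row play R1 with probability p. Expected payoff against C1: 7p + 3(1−p) = 4p + 3; against C3: 1p + 5(1−p) = −4p + 5.
Setting these equal: 4p + 3 = −4p + 5 ⇒ 8p = 2 ⇒ p = 1/4, and the value is (4)·(1/4) + 3 = 4.
For Column: with q = P(C1), equating R1's and R3's payoffs gives 6q + 1 = −2q + 5 ⇒ q = 1/2.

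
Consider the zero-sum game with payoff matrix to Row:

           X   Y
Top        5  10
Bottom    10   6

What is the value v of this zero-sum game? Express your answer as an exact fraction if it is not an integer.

70/9

Row minima: Top → 5, Bottom → 6; maximin = 6.
Column maxima: X → 10, Y → 10; minimax = 10.
6 ≠ 10, so there is no saddle point; optimal play is mixed.
Let Row play Top with probability p. Expected payoff against X: 5p + 10(1−p) = −5p + 10; against Y: 10p + 6(1−p) = 4p + 6.
Setting these equal: −5p + 10 = 4p + 6 ⇒ −9p = -4 ⇒ p = 4/9, and the value is (-5)·(4/9) + 10 = 70/9.
For Column: with q = P(X), equating Top's and Bottom's payoffs gives −5q + 10 = 4q + 6 ⇒ q = 4/9.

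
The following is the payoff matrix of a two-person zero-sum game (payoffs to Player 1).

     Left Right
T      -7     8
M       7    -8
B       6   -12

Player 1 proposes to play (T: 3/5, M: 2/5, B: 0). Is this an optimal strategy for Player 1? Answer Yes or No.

No

Against Left this mix gives (3/5)·(-7) + (2/5)·7 = -7/5.
Against Right this mix gives (3/5)·8 + (2/5)·(-8) = 8/5.
Player 2 will play Left, holding Player 1 to -7/5. Shifting weight toward the row that does better against Left would raise this floor (the equalizing mix achieves 0 against both Left and Right), so the proposed strategy is not optimal.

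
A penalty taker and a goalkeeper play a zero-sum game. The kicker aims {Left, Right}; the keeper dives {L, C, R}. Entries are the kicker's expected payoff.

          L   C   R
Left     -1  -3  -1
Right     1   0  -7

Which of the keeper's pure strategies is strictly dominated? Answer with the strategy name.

L

C holds the kicker's payoff strictly below L in every row: -3 < -1, 0 < 1.
So L is strictly dominated for the keeper.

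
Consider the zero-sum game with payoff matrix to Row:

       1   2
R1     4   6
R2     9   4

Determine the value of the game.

Row minima: R1 → 4, R2 → 4; maximin = 4.
Column maxima: 1 → 9, 2 → 6; minimax = 6.
4 ≠ 6, so there is no saddle point; optimal play is mixed.
Let Row play R1 with probability p. Expected payoff against 1: 4p + 9(1−p) = −5p + 9; against 2: 6p + 4(1−p) = 2p + 4.
Setting these equal: −5p + 9 = 2p + 4 ⇒ −7p = -5 ⇒ p = 5/7, and the value is (-5)·(5/7) + 9 = 38/7.
For Column: with q = P(1), equating R1's and R2's payoffs gives −2q + 6 = 5q + 4 ⇒ q = 2/7.

38/7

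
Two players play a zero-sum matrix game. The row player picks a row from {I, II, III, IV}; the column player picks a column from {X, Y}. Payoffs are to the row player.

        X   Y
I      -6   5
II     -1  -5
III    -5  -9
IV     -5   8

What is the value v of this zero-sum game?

Row minima: I → -6, II → -5, III → -9, IV → -5; maximin = -5.
Column maxima: X → -1, Y → 8; minimax = -1.
-5 ≠ -1, so there is no saddle point; optimal play is mixed.
I is strictly dominated by IV, so the row player never plays it.
III is strictly dominated by II, so the row player never plays it.
On the remaining 2×2 (II, IV vs X, Y):
Let the row player play II with probability p. Expected payoff against X: (-1)p + (-5)(1−p) = 4p − 5; against Y: (-5)p + 8(1−p) = −13p + 8.
Setting these equal: 4p − 5 = −13p + 8 ⇒ 17p = 13 ⇒ p = 13/17, and the value is (4)·(13/17) − 5 = -33/17.
For the column player: with q = P(X), equating II's and IV's payoffs gives 4q − 5 = −13q + 8 ⇒ q = 13/17.

-33/17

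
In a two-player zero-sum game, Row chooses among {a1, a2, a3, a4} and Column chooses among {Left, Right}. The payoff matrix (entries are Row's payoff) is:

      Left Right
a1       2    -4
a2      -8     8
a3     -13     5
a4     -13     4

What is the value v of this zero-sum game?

-8/11

Row minima: a1 → -4, a2 → -8, a3 → -13, a4 → -13; maximin = -4.
Column maxima: Left → 2, Right → 8; minimax = 2.
-4 ≠ 2, so there is no saddle point; optimal play is mixed.
a3 is strictly dominated by a2, so Row never plays it.
a4 is strictly dominated by a2, so Row never plays it.
On the remaining 2×2 (a1, a2 vs Left, Right):
Let Row play a1 with probability p. Expected payoff against Left: 2p + (-8)(1−p) = 10p − 8; against Right: (-4)p + 8(1−p) = −12p + 8.
Setting these equal: 10p − 8 = −12p + 8 ⇒ 22p = 16 ⇒ p = 8/11, and the value is (10)·(8/11) − 8 = -8/11.
For Column: with q = P(Left), equating a1's and a2's payoffs gives 6q − 4 = −16q + 8 ⇒ q = 6/11.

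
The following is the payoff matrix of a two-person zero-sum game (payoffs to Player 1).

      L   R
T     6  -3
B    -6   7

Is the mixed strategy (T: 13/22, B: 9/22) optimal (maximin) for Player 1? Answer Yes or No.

Yes

Against L this mix gives (13/22)·6 + (9/22)·(-6) = 12/11.
Against R this mix gives (13/22)·(-3) + (9/22)·7 = 12/11.
All of Player 2's active replies (L, R) yield 12/11, and no column does worse for Player 1. The mix makes Player 2 indifferent and guarantees 12/11, so it is optimal.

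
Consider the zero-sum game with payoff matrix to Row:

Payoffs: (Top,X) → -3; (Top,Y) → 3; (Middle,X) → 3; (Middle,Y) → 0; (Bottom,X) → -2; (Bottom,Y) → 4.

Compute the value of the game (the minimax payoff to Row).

4/3

Row minima: Top → -3, Middle → 0, Bottom → -2; maximin = 0.
Column maxima: X → 3, Y → 4; minimax = 3.
0 ≠ 3, so there is no saddle point; optimal play is mixed.
Top is strictly dominated by Bottom, so Row never plays it.
On the remaining 2×2 (Middle, Bottom vs X, Y):
Let Row play Middle with probability p. Expected payoff against X: 3p + (-2)(1−p) = 5p − 2; against Y: 0p + 4(1−p) = −4p + 4.
Setting these equal: 5p − 2 = −4p + 4 ⇒ 9p = 6 ⇒ p = 2/3, and the value is (5)·(2/3) − 2 = 4/3.
For Column: with q = P(X), equating Middle's and Bottom's payoffs gives 3q = −6q + 4 ⇒ q = 4/9.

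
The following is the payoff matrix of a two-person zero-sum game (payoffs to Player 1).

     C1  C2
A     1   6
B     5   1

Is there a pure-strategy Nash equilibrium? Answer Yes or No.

Row minima: A → 1, B → 1; maximin = 1.
Column maxima: C1 → 5, C2 → 6; minimax = 5.
1 ≠ 5, so no pure-strategy equilibrium exists.

No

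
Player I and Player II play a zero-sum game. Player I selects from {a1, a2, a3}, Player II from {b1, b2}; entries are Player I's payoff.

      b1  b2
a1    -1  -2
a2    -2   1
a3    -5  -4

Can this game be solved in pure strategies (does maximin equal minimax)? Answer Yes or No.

Row minima: a1 → -2, a2 → -2, a3 → -5; maximin = -2.
Column maxima: b1 → -1, b2 → 1; minimax = -1.
-2 ≠ -1, so no pure-strategy equilibrium exists.

No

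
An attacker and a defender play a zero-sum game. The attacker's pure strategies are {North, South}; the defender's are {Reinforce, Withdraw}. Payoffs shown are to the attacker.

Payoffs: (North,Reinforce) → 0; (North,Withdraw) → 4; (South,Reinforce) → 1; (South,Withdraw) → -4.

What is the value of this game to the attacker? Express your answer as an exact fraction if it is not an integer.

Row minima: North → 0, South → -4; maximin = 0.
Column maxima: Reinforce → 1, Withdraw → 4; minimax = 1.
0 ≠ 1, so there is no saddle point; optimal play is mixed.
Let the attacker play North with probability p. Expected payoff against Reinforce: 0p + 1(1−p) = −p + 1; against Withdraw: 4p + (-4)(1−p) = 8p − 4.
Setting these equal: −p + 1 = 8p − 4 ⇒ −9p = -5 ⇒ p = 5/9, and the value is (-1)·(5/9) + 1 = 4/9.
For the defender: with q = P(Reinforce), equating North's and South's payoffs gives −4q + 4 = 5q − 4 ⇒ q = 8/9.

4/9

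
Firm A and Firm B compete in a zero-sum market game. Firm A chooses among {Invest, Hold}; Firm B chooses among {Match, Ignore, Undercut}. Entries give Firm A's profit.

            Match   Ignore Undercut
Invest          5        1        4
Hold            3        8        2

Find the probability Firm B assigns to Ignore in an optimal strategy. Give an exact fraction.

2/9

Row minima: Invest → 1, Hold → 2; maximin = 2.
Column maxima: Match → 5, Ignore → 8, Undercut → 4; minimax = 4.
2 ≠ 4, so there is no saddle point; optimal play is mixed.
Match is strictly dominated by Undercut (it gives Firm A strictly more in every row), so Firm B never plays it.
On the remaining 2×2 (Invest, Hold vs Ignore, Undercut):
Let Firm A play Invest with probability p. Expected payoff against Ignore: 1p + 8(1−p) = −7p + 8; against Undercut: 4p + 2(1−p) = 2p + 2.
Setting these equal: −7p + 8 = 2p + 2 ⇒ −9p = -6 ⇒ p = 2/3, and the value is (-7)·(2/3) + 8 = 10/3.
For Firm B: with q = P(Ignore), equating Invest's and Hold's payoffs gives −3q + 4 = 6q + 2 ⇒ q = 2/9.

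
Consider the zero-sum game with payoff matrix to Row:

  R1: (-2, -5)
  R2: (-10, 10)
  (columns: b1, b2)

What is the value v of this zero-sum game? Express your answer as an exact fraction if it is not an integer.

-70/23

Row minima: R1 → -5, R2 → -10; maximin = -5.
Column maxima: b1 → -2, b2 → 10; minimax = -2.
-5 ≠ -2, so there is no saddle point; optimal play is mixed.
Let Row play R1 with probability p. Expected payoff against b1: (-2)p + (-10)(1−p) = 8p − 10; against b2: (-5)p + 10(1−p) = −15p + 10.
Setting these equal: 8p − 10 = −15p + 10 ⇒ 23p = 20 ⇒ p = 20/23, and the value is (8)·(20/23) − 10 = -70/23.
For Column: with q = P(b1), equating R1's and R2's payoffs gives 3q − 5 = −20q + 10 ⇒ q = 15/23.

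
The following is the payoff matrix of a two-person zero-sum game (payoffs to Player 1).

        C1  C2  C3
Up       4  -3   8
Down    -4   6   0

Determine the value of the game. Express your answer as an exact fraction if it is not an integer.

Row minima: Up → -3, Down → -4; maximin = -3.
Column maxima: C1 → 4, C2 → 6, C3 → 8; minimax = 4.
-3 ≠ 4, so there is no saddle point; optimal play is mixed.
C3 is strictly dominated by C1 (it gives Player 1 strictly more in every row), so Player 2 never plays it.
On the remaining 2×2 (Up, Down vs C1, C2):
Let Player 1 play Up with probability p. Expected payoff against C1: 4p + (-4)(1−p) = 8p − 4; against C2: (-3)p + 6(1−p) = −9p + 6.
Setting these equal: 8p − 4 = −9p + 6 ⇒ 17p = 10 ⇒ p = 10/17, and the value is (8)·(10/17) − 4 = 12/17.
For Player 2: with q = P(C1), equating Up's and Down's payoffs gives 7q − 3 = −10q + 6 ⇒ q = 9/17.

12/17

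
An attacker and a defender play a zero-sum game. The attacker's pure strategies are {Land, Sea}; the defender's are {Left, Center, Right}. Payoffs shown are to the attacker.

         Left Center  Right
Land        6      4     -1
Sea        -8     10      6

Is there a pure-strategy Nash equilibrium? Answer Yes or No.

No

Row minima: Land → -1, Sea → -8; maximin = -1.
Column maxima: Left → 6, Center → 10, Right → 6; minimax = 6.
-1 ≠ 6, so no pure-strategy equilibrium exists.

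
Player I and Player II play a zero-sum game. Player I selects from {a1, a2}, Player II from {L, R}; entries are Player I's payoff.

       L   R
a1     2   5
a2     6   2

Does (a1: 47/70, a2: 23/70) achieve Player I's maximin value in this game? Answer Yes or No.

No

Against L this mix gives (47/70)·2 + (23/70)·6 = 116/35.
Against R this mix gives (47/70)·5 + (23/70)·2 = 281/70.
Player II will play L, holding Player I to 116/35. Shifting weight toward the row that does better against L would raise this floor (the equalizing mix achieves 26/7 against both L and R), so the proposed strategy is not optimal.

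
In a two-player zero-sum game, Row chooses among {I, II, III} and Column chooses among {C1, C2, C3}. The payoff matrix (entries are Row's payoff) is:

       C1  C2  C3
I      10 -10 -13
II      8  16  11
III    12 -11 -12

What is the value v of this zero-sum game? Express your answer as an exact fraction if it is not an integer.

Row minima: I → -13, II → 8, III → -12; maximin = 8.
Column maxima: C1 → 12, C2 → 16, C3 → 11; minimax = 11.
8 ≠ 11, so there is no saddle point; optimal play is mixed.
C2 is strictly dominated by C3 (it gives Row strictly more in every row), so Column never plays it.
With C2 eliminated, I is strictly dominated by III (III gives Row strictly more in every remaining column), so Row never plays it.
On the remaining 2×2 (II, III vs C1, C3):
Let Row play II with probability p. Expected payoff against C1: 8p + 12(1−p) = −4p + 12; against C3: 11p + (-12)(1−p) = 23p − 12.
Setting these equal: −4p + 12 = 23p − 12 ⇒ −27p = -24 ⇒ p = 8/9, and the value is (-4)·(8/9) + 12 = 76/9.
For Column: with q = P(C1), equating II's and III's payoffs gives −3q + 11 = 24q − 12 ⇒ q = 23/27.

76/9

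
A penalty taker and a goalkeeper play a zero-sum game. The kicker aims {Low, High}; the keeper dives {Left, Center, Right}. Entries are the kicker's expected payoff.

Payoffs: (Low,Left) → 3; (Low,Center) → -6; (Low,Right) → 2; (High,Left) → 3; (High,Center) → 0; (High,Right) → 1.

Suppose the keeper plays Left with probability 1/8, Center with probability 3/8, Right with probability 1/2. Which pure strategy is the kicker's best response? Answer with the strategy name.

Expected payoff of Low: (1/8)·3 + (3/8)·(-6) + (1/2)·2 = -7/8.
Expected payoff of High: (1/8)·3 + (3/8)·0 + (1/2)·1 = 7/8.
The largest is 7/8, so the kicker's best response is High.

High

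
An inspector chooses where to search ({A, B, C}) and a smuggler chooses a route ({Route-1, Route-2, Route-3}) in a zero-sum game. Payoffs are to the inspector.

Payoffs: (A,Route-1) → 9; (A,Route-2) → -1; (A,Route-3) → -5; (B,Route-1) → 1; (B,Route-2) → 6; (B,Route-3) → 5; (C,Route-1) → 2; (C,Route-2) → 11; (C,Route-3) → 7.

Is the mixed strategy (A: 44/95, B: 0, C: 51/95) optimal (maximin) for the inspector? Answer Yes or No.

No

Against Route-1 this mix gives (44/95)·9 + (51/95)·2 = 498/95.
Against Route-2 this mix gives (44/95)·(-1) + (51/95)·11 = 517/95.
Against Route-3 this mix gives (44/95)·(-5) + (51/95)·7 = 137/95.
The smuggler will play Route-3, holding the inspector to 137/95. Shifting weight toward the row that does better against Route-3 would raise this floor (the equalizing mix achieves 73/19 against both Route-3 and Route-1), so the proposed strategy is not optimal.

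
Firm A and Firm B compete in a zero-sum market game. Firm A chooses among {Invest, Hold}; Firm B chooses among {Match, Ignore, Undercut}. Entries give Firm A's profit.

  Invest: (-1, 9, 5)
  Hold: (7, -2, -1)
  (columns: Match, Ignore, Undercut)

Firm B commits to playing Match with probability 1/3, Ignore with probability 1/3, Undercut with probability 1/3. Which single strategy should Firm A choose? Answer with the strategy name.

Expected payoff of Invest: (1/3)·(-1) + (1/3)·9 + (1/3)·5 = 13/3.
Expected payoff of Hold: (1/3)·7 + (1/3)·(-2) + (1/3)·(-1) = 4/3.
The largest is 13/3, so Firm A's best response is Invest.

Invest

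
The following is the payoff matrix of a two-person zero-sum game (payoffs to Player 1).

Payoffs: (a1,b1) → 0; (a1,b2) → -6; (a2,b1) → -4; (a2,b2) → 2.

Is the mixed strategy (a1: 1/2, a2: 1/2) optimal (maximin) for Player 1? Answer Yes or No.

Yes

Against b1 this mix gives (1/2)·0 + (1/2)·(-4) = -2.
Against b2 this mix gives (1/2)·(-6) + (1/2)·2 = -2.
All of Player 2's active replies (b1, b2) yield -2, and no column does worse for Player 1. The mix makes Player 2 indifferent and guarantees -2, so it is optimal.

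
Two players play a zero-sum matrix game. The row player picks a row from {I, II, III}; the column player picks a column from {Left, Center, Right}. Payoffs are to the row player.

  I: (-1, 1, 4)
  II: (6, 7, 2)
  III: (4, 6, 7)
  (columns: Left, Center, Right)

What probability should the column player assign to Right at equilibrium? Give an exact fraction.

Row minima: I → -1, II → 2, III → 4; maximin = 4.
Column maxima: Left → 6, Center → 7, Right → 7; minimax = 6.
4 ≠ 6, so there is no saddle point; optimal play is mixed.
I is strictly dominated by III, so the row player never plays it.
Center is strictly dominated by Left (it gives the row player strictly more in every row), so the column player never plays it.
On the remaining 2×2 (II, III vs Left, Right):
Let the row player play II with probability p. Expected payoff against Left: 6p + 4(1−p) = 2p + 4; against Right: 2p + 7(1−p) = −5p + 7.
Setting these equal: 2p + 4 = −5p + 7 ⇒ 7p = 3 ⇒ p = 3/7, and the value is (2)·(3/7) + 4 = 34/7.
For the column player: with q = P(Left), equating II's and III's payoffs gives 4q + 2 = −3q + 7 ⇒ q = 5/7.

2/7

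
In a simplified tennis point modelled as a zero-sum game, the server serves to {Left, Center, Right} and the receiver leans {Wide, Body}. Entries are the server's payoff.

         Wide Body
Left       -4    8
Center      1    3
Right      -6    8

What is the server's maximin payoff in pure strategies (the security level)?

1

Row minima: Left → -4, Center → 1, Right → -6.
The best of these is 1.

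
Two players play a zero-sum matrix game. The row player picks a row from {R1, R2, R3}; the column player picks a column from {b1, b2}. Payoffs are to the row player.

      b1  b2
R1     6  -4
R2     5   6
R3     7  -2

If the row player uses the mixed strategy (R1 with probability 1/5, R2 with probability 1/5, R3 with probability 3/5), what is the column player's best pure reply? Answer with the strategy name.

If the column player plays b1, the row player's expected payoff is (1/5)·6 + (1/5)·5 + (3/5)·7 = 32/5.
If the column player plays b2, the row player's expected payoff is (1/5)·(-4) + (1/5)·6 + (3/5)·(-2) = -4/5.
The column player minimizes the row player's payoff; the smallest is -4/5, so the best response is b2.

b2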